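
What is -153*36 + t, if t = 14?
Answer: -5494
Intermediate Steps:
-153*36 + t = -153*36 + 14 = -5508 + 14 = -5494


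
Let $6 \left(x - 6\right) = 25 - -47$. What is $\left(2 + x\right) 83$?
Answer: $1660$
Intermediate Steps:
$x = 18$ ($x = 6 + \frac{25 - -47}{6} = 6 + \frac{25 + 47}{6} = 6 + \frac{1}{6} \cdot 72 = 6 + 12 = 18$)
$\left(2 + x\right) 83 = \left(2 + 18\right) 83 = 20 \cdot 83 = 1660$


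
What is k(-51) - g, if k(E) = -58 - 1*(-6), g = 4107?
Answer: -4159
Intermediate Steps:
k(E) = -52 (k(E) = -58 + 6 = -52)
k(-51) - g = -52 - 1*4107 = -52 - 4107 = -4159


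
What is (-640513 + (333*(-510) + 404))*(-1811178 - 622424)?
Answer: 1971069170278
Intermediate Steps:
(-640513 + (333*(-510) + 404))*(-1811178 - 622424) = (-640513 + (-169830 + 404))*(-2433602) = (-640513 - 169426)*(-2433602) = -809939*(-2433602) = 1971069170278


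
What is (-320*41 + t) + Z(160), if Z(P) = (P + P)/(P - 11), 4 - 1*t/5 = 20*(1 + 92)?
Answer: -3337280/149 ≈ -22398.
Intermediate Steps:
t = -9280 (t = 20 - 100*(1 + 92) = 20 - 100*93 = 20 - 5*1860 = 20 - 9300 = -9280)
Z(P) = 2*P/(-11 + P) (Z(P) = (2*P)/(-11 + P) = 2*P/(-11 + P))
(-320*41 + t) + Z(160) = (-320*41 - 9280) + 2*160/(-11 + 160) = (-13120 - 9280) + 2*160/149 = -22400 + 2*160*(1/149) = -22400 + 320/149 = -3337280/149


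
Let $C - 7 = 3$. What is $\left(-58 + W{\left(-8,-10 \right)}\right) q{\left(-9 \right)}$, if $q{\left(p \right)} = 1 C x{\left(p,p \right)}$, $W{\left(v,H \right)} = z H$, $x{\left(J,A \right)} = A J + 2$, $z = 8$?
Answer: $-114540$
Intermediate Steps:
$C = 10$ ($C = 7 + 3 = 10$)
$x{\left(J,A \right)} = 2 + A J$
$W{\left(v,H \right)} = 8 H$
$q{\left(p \right)} = 20 + 10 p^{2}$ ($q{\left(p \right)} = 1 \cdot 10 \left(2 + p p\right) = 10 \left(2 + p^{2}\right) = 20 + 10 p^{2}$)
$\left(-58 + W{\left(-8,-10 \right)}\right) q{\left(-9 \right)} = \left(-58 + 8 \left(-10\right)\right) \left(20 + 10 \left(-9\right)^{2}\right) = \left(-58 - 80\right) \left(20 + 10 \cdot 81\right) = - 138 \left(20 + 810\right) = \left(-138\right) 830 = -114540$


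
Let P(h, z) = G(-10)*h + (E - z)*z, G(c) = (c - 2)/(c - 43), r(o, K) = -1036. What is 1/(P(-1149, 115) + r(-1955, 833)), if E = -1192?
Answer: -53/8034861 ≈ -6.5963e-6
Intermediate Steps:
G(c) = (-2 + c)/(-43 + c)
P(h, z) = 12*h/53 + z*(-1192 - z) (P(h, z) = ((-2 - 10)/(-43 - 10))*h + (-1192 - z)*z = (-12/(-53))*h + z*(-1192 - z) = (-1/53*(-12))*h + z*(-1192 - z) = 12*h/53 + z*(-1192 - z))
1/(P(-1149, 115) + r(-1955, 833)) = 1/((-1*115**2 - 1192*115 + (12/53)*(-1149)) - 1036) = 1/((-1*13225 - 137080 - 13788/53) - 1036) = 1/((-13225 - 137080 - 13788/53) - 1036) = 1/(-7979953/53 - 1036) = 1/(-8034861/53) = -53/8034861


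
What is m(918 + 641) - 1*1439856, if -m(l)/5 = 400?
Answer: -1441856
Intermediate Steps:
m(l) = -2000 (m(l) = -5*400 = -2000)
m(918 + 641) - 1*1439856 = -2000 - 1*1439856 = -2000 - 1439856 = -1441856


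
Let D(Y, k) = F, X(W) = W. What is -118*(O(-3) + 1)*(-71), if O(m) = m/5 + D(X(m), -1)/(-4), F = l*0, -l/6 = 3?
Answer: 16756/5 ≈ 3351.2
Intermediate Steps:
l = -18 (l = -6*3 = -18)
F = 0 (F = -18*0 = 0)
D(Y, k) = 0
O(m) = m/5 (O(m) = m/5 + 0/(-4) = m*(⅕) + 0*(-¼) = m/5 + 0 = m/5)
-118*(O(-3) + 1)*(-71) = -118*((⅕)*(-3) + 1)*(-71) = -118*(-⅗ + 1)*(-71) = -236*(-71)/5 = -118*(-142/5) = 16756/5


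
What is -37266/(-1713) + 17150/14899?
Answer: 194868028/8507329 ≈ 22.906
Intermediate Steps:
-37266/(-1713) + 17150/14899 = -37266*(-1/1713) + 17150*(1/14899) = 12422/571 + 17150/14899 = 194868028/8507329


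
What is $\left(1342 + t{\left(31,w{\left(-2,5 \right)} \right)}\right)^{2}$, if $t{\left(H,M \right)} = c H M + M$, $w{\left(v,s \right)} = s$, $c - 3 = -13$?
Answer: $41209$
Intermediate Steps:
$c = -10$ ($c = 3 - 13 = -10$)
$t{\left(H,M \right)} = M - 10 H M$ ($t{\left(H,M \right)} = - 10 H M + M = M - 10 H M$)
$\left(1342 + t{\left(31,w{\left(-2,5 \right)} \right)}\right)^{2} = \left(1342 + 5 \left(1 - 310\right)\right)^{2} = \left(1342 + 5 \left(-309\right)\right)^{2} = \left(1342 - 1545\right)^{2} = \left(-203\right)^{2} = 41209$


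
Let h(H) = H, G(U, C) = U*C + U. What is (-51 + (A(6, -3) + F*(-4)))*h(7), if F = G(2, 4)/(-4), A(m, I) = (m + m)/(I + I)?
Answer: -301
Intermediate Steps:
G(U, C) = U + C*U (G(U, C) = C*U + U = U + C*U)
A(m, I) = m/I (A(m, I) = (2*m)/((2*I)) = (2*m)*(1/(2*I)) = m/I)
F = -5/2 (F = (2*(1 + 4))/(-4) = (2*5)*(-¼) = 10*(-¼) = -5/2 ≈ -2.5000)
(-51 + (A(6, -3) + F*(-4)))*h(7) = (-51 + (6/(-3) - 5/2*(-4)))*7 = (-51 + (6*(-⅓) + 10))*7 = (-51 + (-2 + 10))*7 = (-51 + 8)*7 = -43*7 = -301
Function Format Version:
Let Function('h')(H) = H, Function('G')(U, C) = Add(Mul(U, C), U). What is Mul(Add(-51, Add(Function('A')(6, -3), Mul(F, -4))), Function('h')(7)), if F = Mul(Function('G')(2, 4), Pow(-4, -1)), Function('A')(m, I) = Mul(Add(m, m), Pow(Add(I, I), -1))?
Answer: -301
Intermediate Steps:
Function('G')(U, C) = Add(U, Mul(C, U)) (Function('G')(U, C) = Add(Mul(C, U), U) = Add(U, Mul(C, U)))
Function('A')(m, I) = Mul(m, Pow(I, -1)) (Function('A')(m, I) = Mul(Mul(2, m), Pow(Mul(2, I), -1)) = Mul(Mul(2, m), Mul(Rational(1, 2), Pow(I, -1))) = Mul(m, Pow(I, -1)))
F = Rational(-5, 2) (F = Mul(Mul(2, Add(1, 4)), Pow(-4, -1)) = Mul(Mul(2, 5), Rational(-1, 4)) = Mul(10, Rational(-1, 4)) = Rational(-5, 2) ≈ -2.5000)
Mul(Add(-51, Add(Function('A')(6, -3), Mul(F, -4))), Function('h')(7)) = Mul(Add(-51, Add(Mul(6, Pow(-3, -1)), Mul(Rational(-5, 2), -4))), 7) = Mul(Add(-51, Add(Mul(6, Rational(-1, 3)), 10)), 7) = Mul(Add(-51, Add(-2, 10)), 7) = Mul(Add(-51, 8), 7) = Mul(-43, 7) = -301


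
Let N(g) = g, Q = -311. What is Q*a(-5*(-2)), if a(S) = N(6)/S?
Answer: -933/5 ≈ -186.60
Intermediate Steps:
a(S) = 6/S
Q*a(-5*(-2)) = -1866/((-5*(-2))) = -1866/10 = -311*⅗ = -933/5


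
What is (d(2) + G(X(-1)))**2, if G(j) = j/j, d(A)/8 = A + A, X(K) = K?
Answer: 1089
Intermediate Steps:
d(A) = 16*A (d(A) = 8*(A + A) = 8*(2*A) = 16*A)
G(j) = 1
(d(2) + G(X(-1)))**2 = (16*2 + 1)**2 = (32 + 1)**2 = 33**2 = 1089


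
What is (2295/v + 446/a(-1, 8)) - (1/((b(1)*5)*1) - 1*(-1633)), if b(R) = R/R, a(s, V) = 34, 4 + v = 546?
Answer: -74442119/46070 ≈ -1615.8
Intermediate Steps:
v = 542 (v = -4 + 546 = 542)
b(R) = 1
(2295/v + 446/a(-1, 8)) - (1/((b(1)*5)*1) - 1*(-1633)) = (2295/542 + 446/34) - (1/((1*5)*1) - 1*(-1633)) = (2295*(1/542) + 446*(1/34)) - (1/(5*1) + 1633) = (2295/542 + 223/17) - (1/5 + 1633) = 159881/9214 - (⅕ + 1633) = 159881/9214 - 1*8166/5 = 159881/9214 - 8166/5 = -74442119/46070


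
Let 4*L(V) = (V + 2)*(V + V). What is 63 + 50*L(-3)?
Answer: 138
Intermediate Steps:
L(V) = V*(2 + V)/2 (L(V) = ((V + 2)*(V + V))/4 = ((2 + V)*(2*V))/4 = (2*V*(2 + V))/4 = V*(2 + V)/2)
63 + 50*L(-3) = 63 + 50*((½)*(-3)*(2 - 3)) = 63 + 50*((½)*(-3)*(-1)) = 63 + 50*(3/2) = 63 + 75 = 138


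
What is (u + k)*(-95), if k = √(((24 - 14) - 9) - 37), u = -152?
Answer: 14440 - 570*I ≈ 14440.0 - 570.0*I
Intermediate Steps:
k = 6*I (k = √((10 - 9) - 37) = √(1 - 37) = √(-36) = 6*I ≈ 6.0*I)
(u + k)*(-95) = (-152 + 6*I)*(-95) = 14440 - 570*I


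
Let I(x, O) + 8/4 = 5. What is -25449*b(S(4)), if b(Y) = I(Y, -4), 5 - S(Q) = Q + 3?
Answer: -76347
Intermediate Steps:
S(Q) = 2 - Q (S(Q) = 5 - (Q + 3) = 5 - (3 + Q) = 5 + (-3 - Q) = 2 - Q)
I(x, O) = 3 (I(x, O) = -2 + 5 = 3)
b(Y) = 3
-25449*b(S(4)) = -25449*3 = -76347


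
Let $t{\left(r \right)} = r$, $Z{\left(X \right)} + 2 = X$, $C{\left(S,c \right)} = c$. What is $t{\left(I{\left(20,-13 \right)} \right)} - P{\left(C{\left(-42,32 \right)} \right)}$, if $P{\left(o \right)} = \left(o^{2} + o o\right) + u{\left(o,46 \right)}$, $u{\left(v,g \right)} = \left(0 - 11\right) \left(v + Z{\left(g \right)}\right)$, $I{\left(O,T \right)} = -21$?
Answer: $-1233$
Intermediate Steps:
$Z{\left(X \right)} = -2 + X$
$u{\left(v,g \right)} = 22 - 11 g - 11 v$ ($u{\left(v,g \right)} = \left(0 - 11\right) \left(v + \left(-2 + g\right)\right) = - 11 \left(-2 + g + v\right) = 22 - 11 g - 11 v$)
$P{\left(o \right)} = -484 - 11 o + 2 o^{2}$ ($P{\left(o \right)} = \left(o^{2} + o o\right) - \left(484 + 11 o\right) = \left(o^{2} + o^{2}\right) - \left(484 + 11 o\right) = 2 o^{2} - \left(484 + 11 o\right) = -484 - 11 o + 2 o^{2}$)
$t{\left(I{\left(20,-13 \right)} \right)} - P{\left(C{\left(-42,32 \right)} \right)} = -21 - \left(-484 - 352 + 2 \cdot 32^{2}\right) = -21 - \left(-484 - 352 + 2 \cdot 1024\right) = -21 - \left(-484 - 352 + 2048\right) = -21 - 1212 = -1233$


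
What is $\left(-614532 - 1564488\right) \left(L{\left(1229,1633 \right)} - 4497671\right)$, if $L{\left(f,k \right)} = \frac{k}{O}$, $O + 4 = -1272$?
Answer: $\frac{3126365194496895}{319} \approx 9.8005 \cdot 10^{12}$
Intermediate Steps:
$O = -1276$ ($O = -4 - 1272 = -1276$)
$L{\left(f,k \right)} = - \frac{k}{1276}$ ($L{\left(f,k \right)} = \frac{k}{-1276} = k \left(- \frac{1}{1276}\right) = - \frac{k}{1276}$)
$\left(-614532 - 1564488\right) \left(L{\left(1229,1633 \right)} - 4497671\right) = \left(-614532 - 1564488\right) \left(\left(- \frac{1}{1276}\right) 1633 - 4497671\right) = - 2179020 \left(- \frac{1633}{1276} - 4497671\right) = \left(-2179020\right) \left(- \frac{5739029829}{1276}\right) = \frac{3126365194496895}{319}$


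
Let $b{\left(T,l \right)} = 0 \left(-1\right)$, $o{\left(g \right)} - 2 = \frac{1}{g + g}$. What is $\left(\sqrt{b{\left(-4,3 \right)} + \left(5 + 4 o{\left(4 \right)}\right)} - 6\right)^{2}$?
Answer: $\frac{99}{2} - 18 \sqrt{6} \approx 5.4092$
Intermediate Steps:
$o{\left(g \right)} = 2 + \frac{1}{2 g}$ ($o{\left(g \right)} = 2 + \frac{1}{g + g} = 2 + \frac{1}{2 g}$)
$b{\left(T,l \right)} = 0$
$\left(\sqrt{b{\left(-4,3 \right)} + \left(5 + 4 o{\left(4 \right)}\right)} - 6\right)^{2} = \left(\sqrt{0 + \left(5 + 4 \left(2 + \frac{1}{2 \cdot 4}\right)\right)} - 6\right)^{2} = \left(\sqrt{0 + \left(5 + 4 \left(2 + \frac{1}{2} \cdot \frac{1}{4}\right)\right)} - 6\right)^{2} = \left(\sqrt{0 + \left(5 + 4 \left(2 + \frac{1}{8}\right)\right)} - 6\right)^{2} = \left(\sqrt{0 + \left(5 + 4 \cdot \frac{17}{8}\right)} - 6\right)^{2} = \left(\sqrt{0 + \left(5 + \frac{17}{2}\right)} - 6\right)^{2} = \left(\sqrt{0 + \frac{27}{2}} - 6\right)^{2} = \left(\sqrt{\frac{27}{2}} - 6\right)^{2} = \left(\frac{3 \sqrt{6}}{2} - 6\right)^{2} = \left(-6 + \frac{3 \sqrt{6}}{2}\right)^{2}$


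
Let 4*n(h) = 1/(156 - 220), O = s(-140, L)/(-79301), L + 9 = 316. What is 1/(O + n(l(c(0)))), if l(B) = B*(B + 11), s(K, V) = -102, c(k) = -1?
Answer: -20301056/53189 ≈ -381.68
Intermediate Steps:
L = 307 (L = -9 + 316 = 307)
l(B) = B*(11 + B)
O = 102/79301 (O = -102/(-79301) = -102*(-1/79301) = 102/79301 ≈ 0.0012862)
n(h) = -1/256 (n(h) = 1/(4*(156 - 220)) = (¼)/(-64) = (¼)*(-1/64) = -1/256)
1/(O + n(l(c(0)))) = 1/(102/79301 - 1/256) = 1/(-53189/20301056) = -20301056/53189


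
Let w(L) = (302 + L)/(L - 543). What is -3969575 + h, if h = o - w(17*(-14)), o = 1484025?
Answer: -1941214486/781 ≈ -2.4855e+6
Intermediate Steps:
w(L) = (302 + L)/(-543 + L)
h = 1159023589/781 (h = 1484025 - (302 + 17*(-14))/(-543 + 17*(-14)) = 1484025 - (302 - 238)/(-543 - 238) = 1484025 - 64/(-781) = 1484025 - (-1)*64/781 = 1484025 - 1*(-64/781) = 1484025 + 64/781 = 1159023589/781 ≈ 1.4840e+6)
-3969575 + h = -3969575 + 1159023589/781 = -1941214486/781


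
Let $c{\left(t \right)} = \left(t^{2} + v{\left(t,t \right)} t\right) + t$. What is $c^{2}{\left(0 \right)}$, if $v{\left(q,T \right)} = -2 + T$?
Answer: $0$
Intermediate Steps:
$c{\left(t \right)} = t + t^{2} + t \left(-2 + t\right)$ ($c{\left(t \right)} = \left(t^{2} + \left(-2 + t\right) t\right) + t = \left(t^{2} + t \left(-2 + t\right)\right) + t = t + t^{2} + t \left(-2 + t\right)$)
$c^{2}{\left(0 \right)} = \left(0 \left(-1 + 2 \cdot 0\right)\right)^{2} = \left(0 \left(-1 + 0\right)\right)^{2} = \left(0 \left(-1\right)\right)^{2} = 0^{2} = 0$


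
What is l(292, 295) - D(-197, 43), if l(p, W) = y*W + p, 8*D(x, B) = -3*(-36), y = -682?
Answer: -401823/2 ≈ -2.0091e+5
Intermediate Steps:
D(x, B) = 27/2 (D(x, B) = (-3*(-36))/8 = (⅛)*108 = 27/2)
l(p, W) = p - 682*W (l(p, W) = -682*W + p = p - 682*W)
l(292, 295) - D(-197, 43) = (292 - 682*295) - 1*27/2 = (292 - 201190) - 27/2 = -200898 - 27/2 = -401823/2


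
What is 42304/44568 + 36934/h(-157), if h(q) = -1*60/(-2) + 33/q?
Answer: 10776314758/8685189 ≈ 1240.8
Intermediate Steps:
h(q) = 30 + 33/q (h(q) = -60*(-½) + 33/q = 30 + 33/q)
42304/44568 + 36934/h(-157) = 42304/44568 + 36934/(30 + 33/(-157)) = 42304*(1/44568) + 36934/(30 + 33*(-1/157)) = 5288/5571 + 36934/(30 - 33/157) = 5288/5571 + 36934/(4677/157) = 5288/5571 + 36934*(157/4677) = 5288/5571 + 5798638/4677 = 10776314758/8685189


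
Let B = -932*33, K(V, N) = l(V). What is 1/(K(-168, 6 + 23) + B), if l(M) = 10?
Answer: -1/30746 ≈ -3.2525e-5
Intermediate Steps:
K(V, N) = 10
B = -30756
1/(K(-168, 6 + 23) + B) = 1/(10 - 30756) = 1/(-30746) = -1/30746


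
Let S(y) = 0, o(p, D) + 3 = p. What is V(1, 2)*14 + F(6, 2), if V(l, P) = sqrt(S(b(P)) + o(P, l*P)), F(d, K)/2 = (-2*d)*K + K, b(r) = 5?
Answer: -44 + 14*I ≈ -44.0 + 14.0*I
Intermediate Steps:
o(p, D) = -3 + p
F(d, K) = 2*K - 4*K*d (F(d, K) = 2*((-2*d)*K + K) = 2*(-2*K*d + K) = 2*(K - 2*K*d) = 2*K - 4*K*d)
V(l, P) = sqrt(-3 + P) (V(l, P) = sqrt(0 + (-3 + P)) = sqrt(-3 + P))
V(1, 2)*14 + F(6, 2) = sqrt(-3 + 2)*14 + 2*2*(1 - 2*6) = sqrt(-1)*14 + 2*2*(1 - 12) = I*14 + 2*2*(-11) = 14*I - 44 = -44 + 14*I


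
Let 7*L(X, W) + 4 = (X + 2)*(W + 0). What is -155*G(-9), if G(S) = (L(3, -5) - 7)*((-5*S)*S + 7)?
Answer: -4811820/7 ≈ -6.8740e+5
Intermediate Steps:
L(X, W) = -4/7 + W*(2 + X)/7 (L(X, W) = -4/7 + ((X + 2)*(W + 0))/7 = -4/7 + ((2 + X)*W)/7 = -4/7 + (W*(2 + X))/7 = -4/7 + W*(2 + X)/7)
G(S) = -78 + 390*S²/7 (G(S) = ((-4/7 + (2/7)*(-5) + (⅐)*(-5)*3) - 7)*((-5*S)*S + 7) = ((-4/7 - 10/7 - 15/7) - 7)*(-5*S² + 7) = (-29/7 - 7)*(7 - 5*S²) = -78*(7 - 5*S²)/7 = -78 + 390*S²/7)
-155*G(-9) = -155*(-78 + (390/7)*(-9)²) = -155*(-78 + (390/7)*81) = -155*(-78 + 31590/7) = -155*31044/7 = -4811820/7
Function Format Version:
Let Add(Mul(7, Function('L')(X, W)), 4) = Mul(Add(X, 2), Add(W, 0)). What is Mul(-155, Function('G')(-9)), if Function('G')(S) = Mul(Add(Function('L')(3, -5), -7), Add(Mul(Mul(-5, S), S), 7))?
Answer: Rational(-4811820, 7) ≈ -6.8740e+5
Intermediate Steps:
Function('L')(X, W) = Add(Rational(-4, 7), Mul(Rational(1, 7), W, Add(2, X))) (Function('L')(X, W) = Add(Rational(-4, 7), Mul(Rational(1, 7), Mul(Add(X, 2), Add(W, 0)))) = Add(Rational(-4, 7), Mul(Rational(1, 7), Mul(Add(2, X), W))) = Add(Rational(-4, 7), Mul(Rational(1, 7), Mul(W, Add(2, X)))) = Add(Rational(-4, 7), Mul(Rational(1, 7), W, Add(2, X))))
Function('G')(S) = Add(-78, Mul(Rational(390, 7), Pow(S, 2))) (Function('G')(S) = Mul(Add(Add(Rational(-4, 7), Mul(Rational(2, 7), -5), Mul(Rational(1, 7), -5, 3)), -7), Add(Mul(Mul(-5, S), S), 7)) = Mul(Add(Add(Rational(-4, 7), Rational(-10, 7), Rational(-15, 7)), -7), Add(Mul(-5, Pow(S, 2)), 7)) = Mul(Add(Rational(-29, 7), -7), Add(7, Mul(-5, Pow(S, 2)))) = Mul(Rational(-78, 7), Add(7, Mul(-5, Pow(S, 2)))) = Add(-78, Mul(Rational(390, 7), Pow(S, 2))))
Mul(-155, Function('G')(-9)) = Mul(-155, Add(-78, Mul(Rational(390, 7), Pow(-9, 2)))) = Mul(-155, Add(-78, Mul(Rational(390, 7), 81))) = Mul(-155, Add(-78, Rational(31590, 7))) = Mul(-155, Rational(31044, 7)) = Rational(-4811820, 7)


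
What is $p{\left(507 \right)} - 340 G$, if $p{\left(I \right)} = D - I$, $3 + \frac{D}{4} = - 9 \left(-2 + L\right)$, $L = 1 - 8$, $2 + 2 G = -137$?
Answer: $23435$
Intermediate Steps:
$G = - \frac{139}{2}$ ($G = -1 + \frac{1}{2} \left(-137\right) = -1 - \frac{137}{2} = - \frac{139}{2} \approx -69.5$)
$L = -7$
$D = 312$ ($D = -12 + 4 \left(- 9 \left(-2 - 7\right)\right) = -12 + 4 \left(\left(-9\right) \left(-9\right)\right) = -12 + 4 \cdot 81 = -12 + 324 = 312$)
$p{\left(I \right)} = 312 - I$
$p{\left(507 \right)} - 340 G = \left(312 - 507\right) - -23630 = \left(312 - 507\right) + 23630 = -195 + 23630 = 23435$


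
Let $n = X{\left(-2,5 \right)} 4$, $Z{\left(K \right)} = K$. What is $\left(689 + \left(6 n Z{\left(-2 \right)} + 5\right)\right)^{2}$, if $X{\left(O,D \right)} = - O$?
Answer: $357604$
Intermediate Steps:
$n = 8$ ($n = \left(-1\right) \left(-2\right) 4 = 2 \cdot 4 = 8$)
$\left(689 + \left(6 n Z{\left(-2 \right)} + 5\right)\right)^{2} = \left(689 + \left(6 \cdot 8 \left(-2\right) + 5\right)\right)^{2} = \left(689 + \left(48 \left(-2\right) + 5\right)\right)^{2} = \left(689 + \left(-96 + 5\right)\right)^{2} = \left(689 - 91\right)^{2} = 598^{2} = 357604$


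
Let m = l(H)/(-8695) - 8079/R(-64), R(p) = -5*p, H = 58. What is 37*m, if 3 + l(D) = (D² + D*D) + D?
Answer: -14483493/15040 ≈ -963.00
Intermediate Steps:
l(D) = -3 + D + 2*D² (l(D) = -3 + ((D² + D*D) + D) = -3 + ((D² + D²) + D) = -3 + (2*D² + D) = -3 + (D + 2*D²) = -3 + D + 2*D²)
m = -14483493/556480 (m = (-3 + 58 + 2*58²)/(-8695) - 8079/((-5*(-64))) = (-3 + 58 + 2*3364)*(-1/8695) - 8079/320 = (-3 + 58 + 6728)*(-1/8695) - 8079*1/320 = 6783*(-1/8695) - 8079/320 = -6783/8695 - 8079/320 = -14483493/556480 ≈ -26.027)
37*m = 37*(-14483493/556480) = -14483493/15040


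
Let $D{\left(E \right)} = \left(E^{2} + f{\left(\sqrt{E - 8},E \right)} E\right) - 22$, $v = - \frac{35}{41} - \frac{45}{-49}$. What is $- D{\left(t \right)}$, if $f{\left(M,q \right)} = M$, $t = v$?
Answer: $\frac{88776882}{4036081} - \frac{130 i \sqrt{653622}}{576583} \approx 21.996 - 0.18228 i$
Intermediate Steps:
$v = \frac{130}{2009}$ ($v = \left(-35\right) \frac{1}{41} - - \frac{45}{49} = - \frac{35}{41} + \frac{45}{49} = \frac{130}{2009} \approx 0.064709$)
$t = \frac{130}{2009} \approx 0.064709$
$D{\left(E \right)} = -22 + E^{2} + E \sqrt{-8 + E}$ ($D{\left(E \right)} = \left(E^{2} + \sqrt{E - 8} E\right) - 22 = \left(E^{2} + \sqrt{-8 + E} E\right) - 22 = \left(E^{2} + E \sqrt{-8 + E}\right) - 22 = -22 + E^{2} + E \sqrt{-8 + E}$)
$- D{\left(t \right)} = - (-22 + \left(\frac{130}{2009}\right)^{2} + \frac{130 \sqrt{-8 + \frac{130}{2009}}}{2009}) = - (-22 + \frac{16900}{4036081} + \frac{130 \sqrt{- \frac{15942}{2009}}}{2009}) = - (-22 + \frac{16900}{4036081} + \frac{130 \frac{i \sqrt{653622}}{287}}{2009}) = - (-22 + \frac{16900}{4036081} + \frac{130 i \sqrt{653622}}{576583}) = - (- \frac{88776882}{4036081} + \frac{130 i \sqrt{653622}}{576583}) = \frac{88776882}{4036081} - \frac{130 i \sqrt{653622}}{576583}$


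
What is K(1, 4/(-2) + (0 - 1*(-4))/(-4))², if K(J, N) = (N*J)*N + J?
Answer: 100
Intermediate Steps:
K(J, N) = J + J*N² (K(J, N) = (J*N)*N + J = J*N² + J = J + J*N²)
K(1, 4/(-2) + (0 - 1*(-4))/(-4))² = (1*(1 + (4/(-2) + (0 - 1*(-4))/(-4))²))² = (1*(1 + (4*(-½) + (0 + 4)*(-¼))²))² = (1*(1 + (-2 + 4*(-¼))²))² = (1*(1 + (-2 - 1)²))² = (1*(1 + (-3)²))² = (1*(1 + 9))² = (1*10)² = 10² = 100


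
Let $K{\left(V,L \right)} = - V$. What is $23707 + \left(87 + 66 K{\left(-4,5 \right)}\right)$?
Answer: $24058$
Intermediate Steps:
$23707 + \left(87 + 66 K{\left(-4,5 \right)}\right) = 23707 + \left(87 + 66 \left(\left(-1\right) \left(-4\right)\right)\right) = 23707 + \left(87 + 66 \cdot 4\right) = 23707 + \left(87 + 264\right) = 23707 + 351 = 24058$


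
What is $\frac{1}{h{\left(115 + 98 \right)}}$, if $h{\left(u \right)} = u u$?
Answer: $\frac{1}{45369} \approx 2.2041 \cdot 10^{-5}$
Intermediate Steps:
$h{\left(u \right)} = u^{2}$
$\frac{1}{h{\left(115 + 98 \right)}} = \frac{1}{\left(115 + 98\right)^{2}} = \frac{1}{213^{2}} = \frac{1}{45369}$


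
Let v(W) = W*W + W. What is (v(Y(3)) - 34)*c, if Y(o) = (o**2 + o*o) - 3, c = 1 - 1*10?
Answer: -1854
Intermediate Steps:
c = -9 (c = 1 - 10 = -9)
Y(o) = -3 + 2*o**2 (Y(o) = (o**2 + o**2) - 3 = 2*o**2 - 3 = -3 + 2*o**2)
v(W) = W + W**2 (v(W) = W**2 + W = W + W**2)
(v(Y(3)) - 34)*c = ((-3 + 2*3**2)*(1 + (-3 + 2*3**2)) - 34)*(-9) = ((-3 + 2*9)*(1 + (-3 + 2*9)) - 34)*(-9) = ((-3 + 18)*(1 + (-3 + 18)) - 34)*(-9) = (15*(1 + 15) - 34)*(-9) = (15*16 - 34)*(-9) = (240 - 34)*(-9) = 206*(-9) = -1854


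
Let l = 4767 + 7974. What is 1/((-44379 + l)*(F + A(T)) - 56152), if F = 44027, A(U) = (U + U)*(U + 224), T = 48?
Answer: -1/2219113834 ≈ -4.5063e-10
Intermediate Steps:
l = 12741
A(U) = 2*U*(224 + U) (A(U) = (2*U)*(224 + U) = 2*U*(224 + U))
1/((-44379 + l)*(F + A(T)) - 56152) = 1/((-44379 + 12741)*(44027 + 2*48*(224 + 48)) - 56152) = 1/(-31638*(44027 + 2*48*272) - 56152) = 1/(-31638*(44027 + 26112) - 56152) = 1/(-31638*70139 - 56152) = 1/(-2219057682 - 56152) = 1/(-2219113834) = -1/2219113834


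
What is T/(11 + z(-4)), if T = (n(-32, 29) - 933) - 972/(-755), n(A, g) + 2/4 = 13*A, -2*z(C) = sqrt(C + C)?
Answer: -22393811/185730 - 2035801*I*sqrt(2)/185730 ≈ -120.57 - 15.501*I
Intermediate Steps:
z(C) = -sqrt(2)*sqrt(C)/2 (z(C) = -sqrt(C + C)/2 = -sqrt(2)*sqrt(C)/2)
n(A, g) = -1/2 + 13*A
T = -2035801/1510 (T = ((-1/2 + 13*(-32)) - 933) - 972/(-755) = ((-1/2 - 416) - 933) - 972*(-1/755) = (-833/2 - 933) + 972/755 = -2699/2 + 972/755 = -2035801/1510 ≈ -1348.2)
T/(11 + z(-4)) = -2035801/1510/(11 - sqrt(2)*sqrt(-4)/2) = -2035801/1510/(11 - sqrt(2)*2*I/2) = -2035801/1510/(11 - I*sqrt(2)) = -2035801/(1510*(11 - I*sqrt(2)))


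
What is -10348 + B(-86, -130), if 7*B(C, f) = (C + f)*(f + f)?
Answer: -16276/7 ≈ -2325.1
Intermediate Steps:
B(C, f) = 2*f*(C + f)/7 (B(C, f) = ((C + f)*(f + f))/7 = ((C + f)*(2*f))/7 = (2*f*(C + f))/7 = 2*f*(C + f)/7)
-10348 + B(-86, -130) = -10348 + (2/7)*(-130)*(-86 - 130) = -10348 + (2/7)*(-130)*(-216) = -10348 + 56160/7 = -16276/7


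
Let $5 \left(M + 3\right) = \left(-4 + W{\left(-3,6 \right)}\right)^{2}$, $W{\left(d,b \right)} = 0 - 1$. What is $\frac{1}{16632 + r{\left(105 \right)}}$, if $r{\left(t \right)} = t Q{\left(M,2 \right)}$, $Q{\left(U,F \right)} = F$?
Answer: $\frac{1}{16842} \approx 5.9375 \cdot 10^{-5}$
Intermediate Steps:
$W{\left(d,b \right)} = -1$
$M = 2$ ($M = -3 + \frac{\left(-4 - 1\right)^{2}}{5} = -3 + \frac{\left(-5\right)^{2}}{5} = -3 + \frac{1}{5} \cdot 25 = -3 + 5 = 2$)
$r{\left(t \right)} = 2 t$ ($r{\left(t \right)} = t 2 = 2 t$)
$\frac{1}{16632 + r{\left(105 \right)}} = \frac{1}{16632 + 2 \cdot 105} = \frac{1}{16632 + 210} = \frac{1}{16842}$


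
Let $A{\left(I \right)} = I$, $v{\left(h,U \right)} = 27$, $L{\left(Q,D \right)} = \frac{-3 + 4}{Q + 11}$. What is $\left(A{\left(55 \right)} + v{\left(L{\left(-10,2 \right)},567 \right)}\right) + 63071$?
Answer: $63153$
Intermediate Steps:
$L{\left(Q,D \right)} = \frac{1}{11 + Q}$ ($L{\left(Q,D \right)} = 1 \frac{1}{11 + Q} = \frac{1}{11 + Q}$)
$\left(A{\left(55 \right)} + v{\left(L{\left(-10,2 \right)},567 \right)}\right) + 63071 = \left(55 + 27\right) + 63071 = 82 + 63071 = 63153$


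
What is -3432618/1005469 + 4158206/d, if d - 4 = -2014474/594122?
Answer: 1241995743351417128/181996927283 ≈ 6.8243e+6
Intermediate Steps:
d = 181007/297061 (d = 4 - 2014474/594122 = 4 - 2014474*1/594122 = 4 - 1007237/297061 = 181007/297061 ≈ 0.60933)
-3432618/1005469 + 4158206/d = -3432618/1005469 + 4158206/(181007/297061) = -3432618*1/1005469 + 4158206*(297061/181007) = -3432618/1005469 + 1235240832566/181007 = 1241995743351417128/181996927283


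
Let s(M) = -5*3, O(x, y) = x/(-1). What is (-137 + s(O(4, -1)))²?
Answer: 23104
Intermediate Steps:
O(x, y) = -x (O(x, y) = x*(-1) = -x)
s(M) = -15
(-137 + s(O(4, -1)))² = (-137 - 15)² = (-152)² = 23104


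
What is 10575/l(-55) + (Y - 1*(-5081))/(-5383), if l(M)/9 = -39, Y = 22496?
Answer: -7400528/209937 ≈ -35.251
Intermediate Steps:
l(M) = -351 (l(M) = 9*(-39) = -351)
10575/l(-55) + (Y - 1*(-5081))/(-5383) = 10575/(-351) + (22496 - 1*(-5081))/(-5383) = 10575*(-1/351) + (22496 + 5081)*(-1/5383) = -1175/39 + 27577*(-1/5383) = -1175/39 - 27577/5383 = -7400528/209937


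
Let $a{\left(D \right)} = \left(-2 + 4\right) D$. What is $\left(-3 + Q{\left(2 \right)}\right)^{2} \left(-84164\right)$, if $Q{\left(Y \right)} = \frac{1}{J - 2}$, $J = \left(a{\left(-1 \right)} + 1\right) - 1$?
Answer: $- \frac{3555929}{4} \approx -8.8898 \cdot 10^{5}$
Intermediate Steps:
$a{\left(D \right)} = 2 D$
$J = -2$ ($J = \left(2 \left(-1\right) + 1\right) - 1 = \left(-2 + 1\right) - 1 = -1 - 1 = -2$)
$Q{\left(Y \right)} = - \frac{1}{4}$ ($Q{\left(Y \right)} = \frac{1}{-2 - 2} = \frac{1}{-4} = - \frac{1}{4}$)
$\left(-3 + Q{\left(2 \right)}\right)^{2} \left(-84164\right) = \left(-3 - \frac{1}{4}\right)^{2} \left(-84164\right) = \left(- \frac{13}{4}\right)^{2} \left(-84164\right) = \frac{169}{16} \left(-84164\right) = - \frac{3555929}{4}$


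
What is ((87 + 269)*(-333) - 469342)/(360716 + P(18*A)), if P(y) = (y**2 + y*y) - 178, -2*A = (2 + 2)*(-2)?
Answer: -293945/185453 ≈ -1.5850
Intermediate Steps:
A = 4 (A = -(2 + 2)*(-2)/2 = -2*(-2) = -1/2*(-8) = 4)
P(y) = -178 + 2*y**2 (P(y) = (y**2 + y**2) - 178 = 2*y**2 - 178 = -178 + 2*y**2)
((87 + 269)*(-333) - 469342)/(360716 + P(18*A)) = ((87 + 269)*(-333) - 469342)/(360716 + (-178 + 2*(18*4)**2)) = (356*(-333) - 469342)/(360716 + (-178 + 2*72**2)) = (-118548 - 469342)/(360716 + (-178 + 2*5184)) = -587890/(360716 + (-178 + 10368)) = -587890/(360716 + 10190) = -587890/370906 = -587890*1/370906 = -293945/185453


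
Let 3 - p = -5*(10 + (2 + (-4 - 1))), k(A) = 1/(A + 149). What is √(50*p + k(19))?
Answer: √13406442/84 ≈ 43.589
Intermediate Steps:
k(A) = 1/(149 + A)
p = 38 (p = 3 - (-5)*(10 + (2 + (-4 - 1))) = 3 - (-5)*(10 + (2 - 5)) = 3 - (-5)*(10 - 3) = 3 - (-5)*7 = 3 - 1*(-35) = 3 + 35 = 38)
√(50*p + k(19)) = √(50*38 + 1/(149 + 19)) = √(1900 + 1/168) = √(319201/168) = √13406442/84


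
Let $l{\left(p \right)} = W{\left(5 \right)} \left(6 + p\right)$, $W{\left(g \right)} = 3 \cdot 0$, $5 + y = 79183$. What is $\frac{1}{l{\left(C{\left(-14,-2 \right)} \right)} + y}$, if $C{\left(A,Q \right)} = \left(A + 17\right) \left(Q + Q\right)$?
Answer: $\frac{1}{79178} \approx 1.263 \cdot 10^{-5}$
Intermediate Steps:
$y = 79178$ ($y = -5 + 79183 = 79178$)
$W{\left(g \right)} = 0$
$C{\left(A,Q \right)} = 2 Q \left(17 + A\right)$ ($C{\left(A,Q \right)} = \left(17 + A\right) 2 Q = 2 Q \left(17 + A\right)$)
$l{\left(p \right)} = 0$ ($l{\left(p \right)} = 0 \left(6 + p\right) = 0$)
$\frac{1}{l{\left(C{\left(-14,-2 \right)} \right)} + y} = \frac{1}{0 + 79178} = \frac{1}{79178}$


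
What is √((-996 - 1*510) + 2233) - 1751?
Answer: -1751 + √727 ≈ -1724.0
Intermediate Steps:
√((-996 - 1*510) + 2233) - 1751 = √((-996 - 510) + 2233) - 1751 = √(-1506 + 2233) - 1751 = √727 - 1751 = -1751 + √727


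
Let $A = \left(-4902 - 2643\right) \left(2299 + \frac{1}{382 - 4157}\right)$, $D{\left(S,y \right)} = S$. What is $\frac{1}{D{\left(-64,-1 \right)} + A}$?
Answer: $- \frac{755}{13096242836} \approx -5.765 \cdot 10^{-8}$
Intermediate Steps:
$A = - \frac{13096194516}{755}$ ($A = - 7545 \left(2299 + \frac{1}{-3775}\right) = - 7545 \left(2299 - \frac{1}{3775}\right) = \left(-7545\right) \frac{8678724}{3775} = - \frac{13096194516}{755} \approx -1.7346 \cdot 10^{7}$)
$\frac{1}{D{\left(-64,-1 \right)} + A} = \frac{1}{-64 - \frac{13096194516}{755}} = \frac{1}{- \frac{13096242836}{755}} = - \frac{755}{13096242836}$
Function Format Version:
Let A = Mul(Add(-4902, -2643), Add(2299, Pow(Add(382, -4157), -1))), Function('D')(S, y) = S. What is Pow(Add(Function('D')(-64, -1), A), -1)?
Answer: Rational(-755, 13096242836) ≈ -5.7650e-8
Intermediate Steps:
A = Rational(-13096194516, 755) (A = Mul(-7545, Add(2299, Pow(-3775, -1))) = Mul(-7545, Add(2299, Rational(-1, 3775))) = Mul(-7545, Rational(8678724, 3775)) = Rational(-13096194516, 755) ≈ -1.7346e+7)
Pow(Add(Function('D')(-64, -1), A), -1) = Pow(Add(-64, Rational(-13096194516, 755)), -1) = Pow(Rational(-13096242836, 755), -1) = Rational(-755, 13096242836)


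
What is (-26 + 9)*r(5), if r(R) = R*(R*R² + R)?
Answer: -11050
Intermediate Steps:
r(R) = R*(R + R³) (r(R) = R*(R³ + R) = R*(R + R³))
(-26 + 9)*r(5) = (-26 + 9)*(5² + 5⁴) = -17*(25 + 625) = -17*650 = -11050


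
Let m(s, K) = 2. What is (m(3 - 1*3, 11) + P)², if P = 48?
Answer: 2500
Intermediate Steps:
(m(3 - 1*3, 11) + P)² = (2 + 48)² = 50² = 2500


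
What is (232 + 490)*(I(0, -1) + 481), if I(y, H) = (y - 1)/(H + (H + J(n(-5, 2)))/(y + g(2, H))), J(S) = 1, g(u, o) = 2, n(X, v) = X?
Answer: 348004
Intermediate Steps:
I(y, H) = (-1 + y)/(H + (1 + H)/(2 + y)) (I(y, H) = (y - 1)/(H + (H + 1)/(y + 2)) = (-1 + y)/(H + (1 + H)/(2 + y)))
(232 + 490)*(I(0, -1) + 481) = (232 + 490)*((-2 + 0 + 0**2)/(1 + 3*(-1) - 1*0) + 481) = 722*((-2 + 0 + 0)/(1 - 3 + 0) + 481) = 722*(-2/(-2) + 481) = 722*(-1/2*(-2) + 481) = 722*(1 + 481) = 722*482 = 348004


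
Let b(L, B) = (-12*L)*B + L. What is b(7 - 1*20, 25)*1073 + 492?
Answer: 4171243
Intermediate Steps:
b(L, B) = L - 12*B*L (b(L, B) = -12*B*L + L = L - 12*B*L)
b(7 - 1*20, 25)*1073 + 492 = ((7 - 1*20)*(1 - 12*25))*1073 + 492 = ((7 - 20)*(1 - 300))*1073 + 492 = -13*(-299)*1073 + 492 = 3887*1073 + 492 = 4170751 + 492 = 4171243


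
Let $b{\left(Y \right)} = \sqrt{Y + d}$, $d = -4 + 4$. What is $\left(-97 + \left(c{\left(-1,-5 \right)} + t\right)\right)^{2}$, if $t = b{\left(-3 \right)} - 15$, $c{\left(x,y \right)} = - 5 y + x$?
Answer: $\left(88 - i \sqrt{3}\right)^{2} \approx 7741.0 - 304.84 i$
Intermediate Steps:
$d = 0$
$b{\left(Y \right)} = \sqrt{Y}$ ($b{\left(Y \right)} = \sqrt{Y + 0} = \sqrt{Y}$)
$c{\left(x,y \right)} = x - 5 y$
$t = -15 + i \sqrt{3}$ ($t = \sqrt{-3} - 15 = i \sqrt{3} - 15 = -15 + i \sqrt{3} \approx -15.0 + 1.732 i$)
$\left(-97 + \left(c{\left(-1,-5 \right)} + t\right)\right)^{2} = \left(-97 - \left(-9 - i \sqrt{3}\right)\right)^{2} = \left(-97 + \left(\left(-1 + 25\right) - \left(15 - i \sqrt{3}\right)\right)\right)^{2} = \left(-97 + \left(24 - \left(15 - i \sqrt{3}\right)\right)\right)^{2} = \left(-97 + \left(9 + i \sqrt{3}\right)\right)^{2} = \left(-88 + i \sqrt{3}\right)^{2}$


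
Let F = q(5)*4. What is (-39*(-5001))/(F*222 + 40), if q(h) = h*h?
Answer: 195039/22240 ≈ 8.7697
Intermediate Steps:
q(h) = h**2
F = 100 (F = 5**2*4 = 25*4 = 100)
(-39*(-5001))/(F*222 + 40) = (-39*(-5001))/(100*222 + 40) = 195039/(22200 + 40) = 195039/22240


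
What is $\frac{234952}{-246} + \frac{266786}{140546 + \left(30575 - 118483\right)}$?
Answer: $- \frac{11023095}{11603} \approx -950.02$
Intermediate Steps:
$\frac{234952}{-246} + \frac{266786}{140546 + \left(30575 - 118483\right)} = 234952 \left(- \frac{1}{246}\right) + \frac{266786}{140546 + \left(30575 - 118483\right)} = - \frac{117476}{123} + \frac{266786}{140546 - 87908} = - \frac{117476}{123} + \frac{266786}{52638} = - \frac{117476}{123} + 266786 \cdot \frac{1}{52638} = - \frac{117476}{123} + \frac{4303}{849} = - \frac{11023095}{11603}$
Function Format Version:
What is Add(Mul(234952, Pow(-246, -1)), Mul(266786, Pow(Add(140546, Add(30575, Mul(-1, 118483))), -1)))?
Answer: Rational(-11023095, 11603) ≈ -950.02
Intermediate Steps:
Add(Mul(234952, Pow(-246, -1)), Mul(266786, Pow(Add(140546, Add(30575, Mul(-1, 118483))), -1))) = Add(Mul(234952, Rational(-1, 246)), Mul(266786, Pow(Add(140546, Add(30575, -118483)), -1))) = Add(Rational(-117476, 123), Mul(266786, Pow(Add(140546, -87908), -1))) = Add(Rational(-117476, 123), Mul(266786, Pow(52638, -1))) = Add(Rational(-117476, 123), Mul(266786, Rational(1, 52638))) = Add(Rational(-117476, 123), Rational(4303, 849)) = Rational(-11023095, 11603)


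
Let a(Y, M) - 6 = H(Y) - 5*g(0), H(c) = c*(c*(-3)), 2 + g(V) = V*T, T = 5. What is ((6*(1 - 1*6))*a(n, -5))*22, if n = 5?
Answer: 38940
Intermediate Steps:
g(V) = -2 + 5*V (g(V) = -2 + V*5 = -2 + 5*V)
H(c) = -3*c² (H(c) = c*(-3*c) = -3*c²)
a(Y, M) = 16 - 3*Y² (a(Y, M) = 6 + (-3*Y² - 5*(-2 + 5*0)) = 6 + (-3*Y² - 5*(-2 + 0)) = 6 + (-3*Y² - 5*(-2)) = 6 + (-3*Y² + 10) = 6 + (10 - 3*Y²) = 16 - 3*Y²)
((6*(1 - 1*6))*a(n, -5))*22 = ((6*(1 - 1*6))*(16 - 3*5²))*22 = ((6*(1 - 6))*(16 - 3*25))*22 = ((6*(-5))*(16 - 75))*22 = -30*(-59)*22 = 1770*22 = 38940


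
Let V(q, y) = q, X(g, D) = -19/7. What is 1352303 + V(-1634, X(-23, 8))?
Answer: 1350669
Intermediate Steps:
X(g, D) = -19/7 (X(g, D) = -19*1/7 = -19/7)
1352303 + V(-1634, X(-23, 8)) = 1352303 - 1634 = 1350669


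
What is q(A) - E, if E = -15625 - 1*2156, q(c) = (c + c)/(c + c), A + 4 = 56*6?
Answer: 17782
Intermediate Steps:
A = 332 (A = -4 + 56*6 = -4 + 336 = 332)
q(c) = 1 (q(c) = (2*c)/((2*c)) = (2*c)*(1/(2*c)) = 1)
E = -17781 (E = -15625 - 2156 = -17781)
q(A) - E = 1 - 1*(-17781) = 1 + 17781 = 17782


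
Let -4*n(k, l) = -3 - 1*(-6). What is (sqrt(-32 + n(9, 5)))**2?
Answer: -131/4 ≈ -32.750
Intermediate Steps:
n(k, l) = -3/4 (n(k, l) = -(-3 - 1*(-6))/4 = -(-3 + 6)/4 = -1/4*3 = -3/4)
(sqrt(-32 + n(9, 5)))**2 = (sqrt(-32 - 3/4))**2 = (sqrt(-131/4))**2 = (I*sqrt(131)/2)**2 = -131/4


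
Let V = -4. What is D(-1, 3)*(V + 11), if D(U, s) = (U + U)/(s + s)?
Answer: -7/3 ≈ -2.3333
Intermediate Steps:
D(U, s) = U/s (D(U, s) = (2*U)/((2*s)) = (2*U)*(1/(2*s)) = U/s)
D(-1, 3)*(V + 11) = (-1/3)*(-4 + 11) = -1*⅓*7 = -⅓*7 = -7/3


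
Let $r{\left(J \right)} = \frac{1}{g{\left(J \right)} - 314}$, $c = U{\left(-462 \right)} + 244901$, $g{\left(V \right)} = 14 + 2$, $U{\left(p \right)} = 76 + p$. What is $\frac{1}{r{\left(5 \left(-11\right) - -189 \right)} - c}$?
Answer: $- \frac{298}{72865471} \approx -4.0897 \cdot 10^{-6}$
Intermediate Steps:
$g{\left(V \right)} = 16$
$c = 244515$ ($c = \left(76 - 462\right) + 244901 = -386 + 244901 = 244515$)
$r{\left(J \right)} = - \frac{1}{298}$ ($r{\left(J \right)} = \frac{1}{16 - 314} = \frac{1}{-298} = - \frac{1}{298}$)
$\frac{1}{r{\left(5 \left(-11\right) - -189 \right)} - c} = \frac{1}{- \frac{1}{298} - 244515} = \frac{1}{- \frac{72865471}{298}} = - \frac{298}{72865471}$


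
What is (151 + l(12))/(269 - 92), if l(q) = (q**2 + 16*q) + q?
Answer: 499/177 ≈ 2.8192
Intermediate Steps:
l(q) = q**2 + 17*q
(151 + l(12))/(269 - 92) = (151 + 12*(17 + 12))/(269 - 92) = (151 + 12*29)/177 = (151 + 348)*(1/177) = 499*(1/177) = 499/177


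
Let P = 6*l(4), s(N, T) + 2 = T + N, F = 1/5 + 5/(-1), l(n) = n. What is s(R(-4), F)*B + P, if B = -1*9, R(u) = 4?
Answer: 246/5 ≈ 49.200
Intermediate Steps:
F = -24/5 (F = 1*(1/5) + 5*(-1) = 1/5 - 5 = -24/5 ≈ -4.8000)
B = -9
s(N, T) = -2 + N + T (s(N, T) = -2 + (T + N) = -2 + (N + T) = -2 + N + T)
P = 24 (P = 6*4 = 24)
s(R(-4), F)*B + P = (-2 + 4 - 24/5)*(-9) + 24 = -14/5*(-9) + 24 = 126/5 + 24 = 246/5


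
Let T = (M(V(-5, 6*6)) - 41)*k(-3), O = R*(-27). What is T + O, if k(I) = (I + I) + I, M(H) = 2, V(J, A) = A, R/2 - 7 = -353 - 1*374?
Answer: 39231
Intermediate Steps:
R = -1440 (R = 14 + 2*(-353 - 1*374) = 14 + 2*(-353 - 374) = 14 + 2*(-727) = 14 - 1454 = -1440)
O = 38880 (O = -1440*(-27) = 38880)
k(I) = 3*I (k(I) = 2*I + I = 3*I)
T = 351 (T = (2 - 41)*(3*(-3)) = -39*(-9) = 351)
T + O = 351 + 38880 = 39231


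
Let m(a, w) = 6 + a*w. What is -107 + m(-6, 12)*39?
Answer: -2681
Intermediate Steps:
-107 + m(-6, 12)*39 = -107 + (6 - 6*12)*39 = -107 + (6 - 72)*39 = -107 - 66*39 = -107 - 2574 = -2681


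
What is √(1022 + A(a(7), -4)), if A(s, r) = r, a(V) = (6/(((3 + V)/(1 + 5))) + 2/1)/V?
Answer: √1018 ≈ 31.906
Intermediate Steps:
a(V) = (2 + 6/(½ + V/6))/V (a(V) = (6/(((3 + V)/6)) + 2*1)/V = (6/(((3 + V)*(⅙))) + 2)/V = (6/(½ + V/6) + 2)/V = (2 + 6/(½ + V/6))/V)
√(1022 + A(a(7), -4)) = √(1022 - 4) = √1018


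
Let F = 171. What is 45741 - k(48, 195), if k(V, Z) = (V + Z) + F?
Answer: 45327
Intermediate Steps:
k(V, Z) = 171 + V + Z (k(V, Z) = (V + Z) + 171 = 171 + V + Z)
45741 - k(48, 195) = 45741 - (171 + 48 + 195) = 45741 - 1*414 = 45741 - 414 = 45327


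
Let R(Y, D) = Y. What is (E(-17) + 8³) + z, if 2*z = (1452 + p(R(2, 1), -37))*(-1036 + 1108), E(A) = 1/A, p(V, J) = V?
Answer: 898551/17 ≈ 52856.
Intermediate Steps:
z = 52344 (z = ((1452 + 2)*(-1036 + 1108))/2 = (1454*72)/2 = (½)*104688 = 52344)
(E(-17) + 8³) + z = (1/(-17) + 8³) + 52344 = (-1/17 + 512) + 52344 = 8703/17 + 52344 = 898551/17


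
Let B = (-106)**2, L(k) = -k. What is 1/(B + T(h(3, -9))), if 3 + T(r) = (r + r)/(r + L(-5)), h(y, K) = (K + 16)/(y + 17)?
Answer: 107/1201945 ≈ 8.9022e-5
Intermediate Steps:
h(y, K) = (16 + K)/(17 + y)
B = 11236
T(r) = -3 + 2*r/(5 + r) (T(r) = -3 + (r + r)/(r - 1*(-5)) = -3 + (2*r)/(r + 5) = -3 + (2*r)/(5 + r) = -3 + 2*r/(5 + r))
1/(B + T(h(3, -9))) = 1/(11236 + (-15 - (16 - 9)/(17 + 3))/(5 + (16 - 9)/(17 + 3))) = 1/(11236 + (-15 - 7/20)/(5 + 7/20)) = 1/(11236 + (-15 - 7/20)/(5 + (1/20)*7)) = 1/(11236 + (-15 - 1*7/20)/(5 + 7/20)) = 1/(11236 + (-15 - 7/20)/(107/20)) = 1/(11236 + (20/107)*(-307/20)) = 1/(11236 - 307/107) = 1/(1201945/107) = 107/1201945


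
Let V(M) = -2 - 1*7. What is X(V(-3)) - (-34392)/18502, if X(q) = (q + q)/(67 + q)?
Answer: 14325/9251 ≈ 1.5485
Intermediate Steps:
V(M) = -9 (V(M) = -2 - 7 = -9)
X(q) = 2*q/(67 + q) (X(q) = (2*q)/(67 + q) = 2*q/(67 + q))
X(V(-3)) - (-34392)/18502 = 2*(-9)/(67 - 9) - (-34392)/18502 = 2*(-9)/58 - (-34392)/18502 = 2*(-9)*(1/58) - 1*(-17196/9251) = -9/29 + 17196/9251 = 14325/9251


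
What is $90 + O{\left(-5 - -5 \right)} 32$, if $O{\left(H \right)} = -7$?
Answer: $-134$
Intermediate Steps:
$90 + O{\left(-5 - -5 \right)} 32 = 90 - 224 = -134$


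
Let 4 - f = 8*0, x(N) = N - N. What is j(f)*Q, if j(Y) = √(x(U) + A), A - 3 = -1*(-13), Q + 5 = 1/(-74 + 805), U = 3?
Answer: -14616/731 ≈ -19.995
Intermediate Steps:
x(N) = 0
Q = -3654/731 (Q = -5 + 1/(-74 + 805) = -5 + 1/731 = -3654/731 ≈ -4.9986)
f = 4 (f = 4 - 8*0 = 4 - 1*0 = 4 + 0 = 4)
A = 16 (A = 3 - 1*(-13) = 3 + 13 = 16)
j(Y) = 4 (j(Y) = √(0 + 16) = √16 = 4)
j(f)*Q = 4*(-3654/731) = -14616/731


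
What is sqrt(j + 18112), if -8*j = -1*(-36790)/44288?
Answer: sqrt(555080642817)/5536 ≈ 134.58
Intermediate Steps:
j = -18395/177152 (j = -(-1*(-36790))/(8*44288) = -18395/(4*44288) = -1/8*18395/22144 = -18395/177152 ≈ -0.10384)
sqrt(j + 18112) = sqrt(-18395/177152 + 18112) = sqrt(3208558629/177152) = sqrt(555080642817)/5536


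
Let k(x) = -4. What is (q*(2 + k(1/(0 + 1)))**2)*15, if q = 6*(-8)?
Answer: -2880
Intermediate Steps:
q = -48
(q*(2 + k(1/(0 + 1)))**2)*15 = -48*(2 - 4)**2*15 = -48*(-2)**2*15 = -48*4*15 = -192*15 = -2880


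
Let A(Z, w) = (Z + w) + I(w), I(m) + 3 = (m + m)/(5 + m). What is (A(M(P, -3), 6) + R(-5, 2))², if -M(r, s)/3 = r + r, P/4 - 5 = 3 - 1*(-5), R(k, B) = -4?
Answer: 11771761/121 ≈ 97287.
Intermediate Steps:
P = 52 (P = 20 + 4*(3 - 1*(-5)) = 20 + 4*(3 + 5) = 20 + 4*8 = 20 + 32 = 52)
M(r, s) = -6*r (M(r, s) = -3*(r + r) = -6*r)
I(m) = -3 + 2*m/(5 + m) (I(m) = -3 + (m + m)/(5 + m) = -3 + (2*m)/(5 + m) = -3 + 2*m/(5 + m))
A(Z, w) = Z + w + (-15 - w)/(5 + w) (A(Z, w) = (Z + w) + (-15 - w)/(5 + w) = Z + w + (-15 - w)/(5 + w))
(A(M(P, -3), 6) + R(-5, 2))² = ((-15 - 1*6 + (5 + 6)*(-6*52 + 6))/(5 + 6) - 4)² = ((-15 - 6 + 11*(-312 + 6))/11 - 4)² = ((-15 - 6 + 11*(-306))/11 - 4)² = ((-15 - 6 - 3366)/11 - 4)² = ((1/11)*(-3387) - 4)² = (-3387/11 - 4)² = (-3431/11)² = 11771761/121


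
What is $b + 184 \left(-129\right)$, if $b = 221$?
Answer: $-23515$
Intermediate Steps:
$b + 184 \left(-129\right) = 221 + 184 \left(-129\right) = 221 - 23736 = -23515$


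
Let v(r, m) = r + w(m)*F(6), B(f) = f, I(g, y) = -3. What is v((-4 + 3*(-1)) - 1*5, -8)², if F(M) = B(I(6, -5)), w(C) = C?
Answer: 144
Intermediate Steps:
F(M) = -3
v(r, m) = r - 3*m (v(r, m) = r + m*(-3) = r - 3*m)
v((-4 + 3*(-1)) - 1*5, -8)² = (((-4 + 3*(-1)) - 1*5) - 3*(-8))² = (((-4 - 3) - 5) + 24)² = ((-7 - 5) + 24)² = (-12 + 24)² = 12² = 144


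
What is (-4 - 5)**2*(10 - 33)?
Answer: -1863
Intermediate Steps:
(-4 - 5)**2*(10 - 33) = (-9)**2*(-23) = 81*(-23) = -1863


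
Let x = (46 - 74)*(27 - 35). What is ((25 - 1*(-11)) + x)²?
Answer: 67600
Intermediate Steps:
x = 224 (x = -28*(-8) = 224)
((25 - 1*(-11)) + x)² = ((25 - 1*(-11)) + 224)² = ((25 + 11) + 224)² = (36 + 224)² = 260² = 67600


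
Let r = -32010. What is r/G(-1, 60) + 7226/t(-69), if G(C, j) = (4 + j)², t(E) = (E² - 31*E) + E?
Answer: -94531307/13989888 ≈ -6.7571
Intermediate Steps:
t(E) = E² - 30*E
r/G(-1, 60) + 7226/t(-69) = -32010/(4 + 60)² + 7226/((-69*(-30 - 69))) = -32010/(64²) + 7226/((-69*(-99))) = -32010/4096 + 7226/6831 = -32010*1/4096 + 7226*(1/6831) = -16005/2048 + 7226/6831 = -94531307/13989888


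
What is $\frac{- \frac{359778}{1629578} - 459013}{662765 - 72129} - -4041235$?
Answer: $\frac{972409286919127397}{240621857902} \approx 4.0412 \cdot 10^{6}$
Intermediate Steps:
$\frac{- \frac{359778}{1629578} - 459013}{662765 - 72129} - -4041235 = \frac{\left(-359778\right) \frac{1}{1629578} - 459013}{590636} + 4041235 = \left(- \frac{179889}{814789} - 459013\right) \frac{1}{590636} + 4041235 = \left(- \frac{373998923146}{814789}\right) \frac{1}{590636} + 4041235 = - \frac{186999461573}{240621857902} + 4041235 = \frac{972409286919127397}{240621857902}$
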